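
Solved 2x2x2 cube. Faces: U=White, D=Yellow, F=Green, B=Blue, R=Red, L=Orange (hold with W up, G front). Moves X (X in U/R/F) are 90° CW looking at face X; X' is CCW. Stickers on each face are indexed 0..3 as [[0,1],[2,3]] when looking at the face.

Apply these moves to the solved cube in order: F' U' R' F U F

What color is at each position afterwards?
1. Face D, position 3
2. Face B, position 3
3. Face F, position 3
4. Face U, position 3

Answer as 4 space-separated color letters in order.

Answer: G B R O

Derivation:
After move 1 (F'): F=GGGG U=WWRR R=YRYR D=OOYY L=OWOW
After move 2 (U'): U=WRWR F=OWGG R=GGYR B=YRBB L=BBOW
After move 3 (R'): R=GRGY U=WBWY F=ORGR D=OWYG B=YROB
After move 4 (F): F=GORR U=WBWB R=WRYY D=GGYG L=BOOW
After move 5 (U): U=WWBB F=WRRR R=YRYY B=BOOB L=GOOW
After move 6 (F): F=RWRR U=WWWO R=BRBY D=YYYG L=GGOG
Query 1: D[3] = G
Query 2: B[3] = B
Query 3: F[3] = R
Query 4: U[3] = O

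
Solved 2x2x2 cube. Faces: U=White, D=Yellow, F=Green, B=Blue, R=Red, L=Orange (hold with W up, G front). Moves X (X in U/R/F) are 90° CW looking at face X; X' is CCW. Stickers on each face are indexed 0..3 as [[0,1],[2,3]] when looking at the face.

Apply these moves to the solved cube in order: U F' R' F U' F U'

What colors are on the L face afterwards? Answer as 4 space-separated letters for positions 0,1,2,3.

Answer: B R O B

Derivation:
After move 1 (U): U=WWWW F=RRGG R=BBRR B=OOBB L=GGOO
After move 2 (F'): F=RGRG U=WWBR R=YBYR D=GOYY L=GWOW
After move 3 (R'): R=BRYY U=WBBO F=RWRR D=GGYG B=YOOB
After move 4 (F): F=RRRW U=WBWW R=BROY D=YBYG L=GGOG
After move 5 (U'): U=BWWW F=GGRW R=RROY B=BROB L=YOOG
After move 6 (F): F=RGWG U=BWGO R=WRWY D=ORYG L=YYOB
After move 7 (U'): U=WOBG F=YYWG R=RGWY B=WROB L=BROB
Query: L face = BROB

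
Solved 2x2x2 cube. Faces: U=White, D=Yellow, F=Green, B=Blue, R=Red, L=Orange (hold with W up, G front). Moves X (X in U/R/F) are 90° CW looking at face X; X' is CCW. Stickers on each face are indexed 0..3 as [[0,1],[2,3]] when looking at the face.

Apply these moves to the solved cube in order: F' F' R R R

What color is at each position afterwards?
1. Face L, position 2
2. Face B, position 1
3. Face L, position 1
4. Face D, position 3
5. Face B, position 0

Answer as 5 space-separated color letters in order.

After move 1 (F'): F=GGGG U=WWRR R=YRYR D=OOYY L=OWOW
After move 2 (F'): F=GGGG U=WWYY R=OROR D=WWYY L=OROR
After move 3 (R): R=OORR U=WGYG F=GWGY D=WBYB B=YBWB
After move 4 (R): R=RORO U=WWYY F=GBGB D=WWYY B=GBGB
After move 5 (R): R=RROO U=WBYB F=GWGY D=WGYG B=YBWB
Query 1: L[2] = O
Query 2: B[1] = B
Query 3: L[1] = R
Query 4: D[3] = G
Query 5: B[0] = Y

Answer: O B R G Y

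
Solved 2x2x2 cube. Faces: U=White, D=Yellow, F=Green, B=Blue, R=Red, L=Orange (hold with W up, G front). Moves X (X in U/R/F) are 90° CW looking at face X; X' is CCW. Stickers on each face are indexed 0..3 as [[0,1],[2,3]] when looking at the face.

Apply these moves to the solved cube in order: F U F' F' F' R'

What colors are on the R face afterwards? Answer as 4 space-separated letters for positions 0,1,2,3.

After move 1 (F): F=GGGG U=WWOO R=WRWR D=RRYY L=OYOY
After move 2 (U): U=OWOW F=WRGG R=BBWR B=OYBB L=GGOY
After move 3 (F'): F=RGWG U=OWBW R=RBRR D=GYYY L=GWOO
After move 4 (F'): F=GGRW U=OWRR R=YBGR D=WOYY L=GWOB
After move 5 (F'): F=GWGR U=OWYG R=OBWR D=WBYY L=GROR
After move 6 (R'): R=BROW U=OBYO F=GWGG D=WWYR B=YYBB
Query: R face = BROW

Answer: B R O W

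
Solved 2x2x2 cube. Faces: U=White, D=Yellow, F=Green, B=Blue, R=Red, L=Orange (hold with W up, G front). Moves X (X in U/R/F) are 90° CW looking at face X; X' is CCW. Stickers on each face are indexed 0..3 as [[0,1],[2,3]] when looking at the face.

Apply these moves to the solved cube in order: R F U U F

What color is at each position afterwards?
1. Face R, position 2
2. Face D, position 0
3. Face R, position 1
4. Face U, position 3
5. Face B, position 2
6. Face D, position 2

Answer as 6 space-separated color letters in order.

After move 1 (R): R=RRRR U=WGWG F=GYGY D=YBYB B=WBWB
After move 2 (F): F=GGYY U=WGOO R=WRGR D=RRYB L=OYOB
After move 3 (U): U=OWOG F=WRYY R=WBGR B=OYWB L=GGOB
After move 4 (U): U=OOGW F=WBYY R=OYGR B=GGWB L=WROB
After move 5 (F): F=YWYB U=OOBR R=GYWR D=GOYB L=WROR
Query 1: R[2] = W
Query 2: D[0] = G
Query 3: R[1] = Y
Query 4: U[3] = R
Query 5: B[2] = W
Query 6: D[2] = Y

Answer: W G Y R W Y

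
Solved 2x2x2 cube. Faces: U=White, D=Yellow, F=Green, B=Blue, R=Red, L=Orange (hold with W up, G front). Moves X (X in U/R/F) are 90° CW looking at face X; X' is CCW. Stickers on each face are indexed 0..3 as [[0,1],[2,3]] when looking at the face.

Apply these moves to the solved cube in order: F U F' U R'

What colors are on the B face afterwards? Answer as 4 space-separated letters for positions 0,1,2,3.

Answer: Y W Y B

Derivation:
After move 1 (F): F=GGGG U=WWOO R=WRWR D=RRYY L=OYOY
After move 2 (U): U=OWOW F=WRGG R=BBWR B=OYBB L=GGOY
After move 3 (F'): F=RGWG U=OWBW R=RBRR D=GYYY L=GWOO
After move 4 (U): U=BOWW F=RBWG R=OYRR B=GWBB L=RGOO
After move 5 (R'): R=YROR U=BBWG F=ROWW D=GBYG B=YWYB
Query: B face = YWYB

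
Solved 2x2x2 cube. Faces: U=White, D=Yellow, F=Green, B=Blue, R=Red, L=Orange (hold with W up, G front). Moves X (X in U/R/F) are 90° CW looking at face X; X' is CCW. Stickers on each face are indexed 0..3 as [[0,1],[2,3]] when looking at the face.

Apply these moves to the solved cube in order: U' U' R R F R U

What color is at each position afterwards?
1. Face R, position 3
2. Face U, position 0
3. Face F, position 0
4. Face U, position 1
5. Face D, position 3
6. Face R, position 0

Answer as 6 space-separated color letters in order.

Answer: R O Y W G R

Derivation:
After move 1 (U'): U=WWWW F=OOGG R=GGRR B=RRBB L=BBOO
After move 2 (U'): U=WWWW F=BBGG R=OORR B=GGBB L=RROO
After move 3 (R): R=RORO U=WBWG F=BYGY D=YBYG B=WGWB
After move 4 (R): R=RROO U=WYWY F=BBGG D=YWYW B=GGBB
After move 5 (F): F=GBGB U=WYOR R=WRYO D=ORYW L=RYOW
After move 6 (R): R=YWOR U=WBOB F=GRGW D=OBYG B=RGYB
After move 7 (U): U=OWBB F=YWGW R=RGOR B=RYYB L=GROW
Query 1: R[3] = R
Query 2: U[0] = O
Query 3: F[0] = Y
Query 4: U[1] = W
Query 5: D[3] = G
Query 6: R[0] = R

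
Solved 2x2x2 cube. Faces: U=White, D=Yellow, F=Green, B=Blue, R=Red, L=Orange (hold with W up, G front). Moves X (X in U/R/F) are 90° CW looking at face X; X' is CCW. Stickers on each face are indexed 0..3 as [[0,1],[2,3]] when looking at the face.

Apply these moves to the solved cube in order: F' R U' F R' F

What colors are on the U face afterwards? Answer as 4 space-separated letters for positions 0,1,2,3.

After move 1 (F'): F=GGGG U=WWRR R=YRYR D=OOYY L=OWOW
After move 2 (R): R=YYRR U=WGRG F=GOGY D=OBYB B=RBWB
After move 3 (U'): U=GGWR F=OWGY R=GORR B=YYWB L=RBOW
After move 4 (F): F=GOYW U=GGWB R=WORR D=RGYB L=ROOB
After move 5 (R'): R=ORWR U=GWWY F=GGYB D=ROYW B=BYGB
After move 6 (F): F=YGBG U=GWBO R=WRYR D=WOYW L=RROO
Query: U face = GWBO

Answer: G W B O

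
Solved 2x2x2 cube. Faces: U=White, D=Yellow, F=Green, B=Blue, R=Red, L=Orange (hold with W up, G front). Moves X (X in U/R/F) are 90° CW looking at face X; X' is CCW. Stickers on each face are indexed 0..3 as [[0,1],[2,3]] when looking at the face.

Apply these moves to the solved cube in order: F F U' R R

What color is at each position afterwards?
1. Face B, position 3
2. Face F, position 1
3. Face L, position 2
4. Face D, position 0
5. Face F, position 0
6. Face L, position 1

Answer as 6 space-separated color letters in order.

After move 1 (F): F=GGGG U=WWOO R=WRWR D=RRYY L=OYOY
After move 2 (F): F=GGGG U=WWYY R=OROR D=WWYY L=OROR
After move 3 (U'): U=WYWY F=ORGG R=GGOR B=ORBB L=BBOR
After move 4 (R): R=OGRG U=WRWG F=OWGY D=WBYO B=YRYB
After move 5 (R): R=ROGG U=WWWY F=OBGO D=WYYY B=GRRB
Query 1: B[3] = B
Query 2: F[1] = B
Query 3: L[2] = O
Query 4: D[0] = W
Query 5: F[0] = O
Query 6: L[1] = B

Answer: B B O W O B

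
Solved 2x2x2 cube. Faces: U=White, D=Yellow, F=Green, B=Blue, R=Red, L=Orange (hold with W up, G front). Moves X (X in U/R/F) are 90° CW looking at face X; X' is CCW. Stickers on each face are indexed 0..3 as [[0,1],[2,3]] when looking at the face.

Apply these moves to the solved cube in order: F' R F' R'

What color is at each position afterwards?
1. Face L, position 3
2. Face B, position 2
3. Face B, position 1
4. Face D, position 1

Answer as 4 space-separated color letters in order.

After move 1 (F'): F=GGGG U=WWRR R=YRYR D=OOYY L=OWOW
After move 2 (R): R=YYRR U=WGRG F=GOGY D=OBYB B=RBWB
After move 3 (F'): F=OYGG U=WGYR R=BYOR D=WWYB L=OGOR
After move 4 (R'): R=YRBO U=WWYR F=OGGR D=WYYG B=BBWB
Query 1: L[3] = R
Query 2: B[2] = W
Query 3: B[1] = B
Query 4: D[1] = Y

Answer: R W B Y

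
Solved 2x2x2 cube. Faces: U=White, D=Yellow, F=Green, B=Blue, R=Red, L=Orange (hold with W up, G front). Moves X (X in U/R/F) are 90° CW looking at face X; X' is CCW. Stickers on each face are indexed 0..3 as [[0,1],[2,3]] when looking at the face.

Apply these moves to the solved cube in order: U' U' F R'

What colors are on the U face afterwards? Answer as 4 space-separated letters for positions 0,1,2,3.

Answer: W B O G

Derivation:
After move 1 (U'): U=WWWW F=OOGG R=GGRR B=RRBB L=BBOO
After move 2 (U'): U=WWWW F=BBGG R=OORR B=GGBB L=RROO
After move 3 (F): F=GBGB U=WWOR R=WOWR D=ROYY L=RYOY
After move 4 (R'): R=ORWW U=WBOG F=GWGR D=RBYB B=YGOB
Query: U face = WBOG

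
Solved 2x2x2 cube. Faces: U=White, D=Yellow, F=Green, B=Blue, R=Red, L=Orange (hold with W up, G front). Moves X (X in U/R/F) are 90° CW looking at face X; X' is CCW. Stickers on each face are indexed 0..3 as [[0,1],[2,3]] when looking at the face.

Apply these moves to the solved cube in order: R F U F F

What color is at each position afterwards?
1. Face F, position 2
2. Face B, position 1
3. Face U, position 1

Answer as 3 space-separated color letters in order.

After move 1 (R): R=RRRR U=WGWG F=GYGY D=YBYB B=WBWB
After move 2 (F): F=GGYY U=WGOO R=WRGR D=RRYB L=OYOB
After move 3 (U): U=OWOG F=WRYY R=WBGR B=OYWB L=GGOB
After move 4 (F): F=YWYR U=OWBG R=OBGR D=GWYB L=GROR
After move 5 (F): F=YYRW U=OWRR R=BBGR D=GOYB L=GGOW
Query 1: F[2] = R
Query 2: B[1] = Y
Query 3: U[1] = W

Answer: R Y W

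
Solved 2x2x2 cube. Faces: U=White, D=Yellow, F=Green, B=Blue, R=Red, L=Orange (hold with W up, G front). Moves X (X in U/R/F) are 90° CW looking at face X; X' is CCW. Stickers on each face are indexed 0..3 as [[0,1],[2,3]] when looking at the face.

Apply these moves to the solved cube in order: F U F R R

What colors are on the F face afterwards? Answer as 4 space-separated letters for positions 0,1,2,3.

After move 1 (F): F=GGGG U=WWOO R=WRWR D=RRYY L=OYOY
After move 2 (U): U=OWOW F=WRGG R=BBWR B=OYBB L=GGOY
After move 3 (F): F=GWGR U=OWYG R=OBWR D=WBYY L=GROR
After move 4 (R): R=WORB U=OWYR F=GBGY D=WBYO B=GYWB
After move 5 (R): R=RWBO U=OBYY F=GBGO D=WWYG B=RYWB
Query: F face = GBGO

Answer: G B G O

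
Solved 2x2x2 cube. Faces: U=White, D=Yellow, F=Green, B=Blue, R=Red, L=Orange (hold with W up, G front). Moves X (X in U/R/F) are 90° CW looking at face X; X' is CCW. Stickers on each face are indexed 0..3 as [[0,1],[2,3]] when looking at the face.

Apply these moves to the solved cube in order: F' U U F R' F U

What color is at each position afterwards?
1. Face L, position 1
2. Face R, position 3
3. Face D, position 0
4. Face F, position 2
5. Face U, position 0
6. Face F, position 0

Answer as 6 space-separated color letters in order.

Answer: G W W R O W

Derivation:
After move 1 (F'): F=GGGG U=WWRR R=YRYR D=OOYY L=OWOW
After move 2 (U): U=RWRW F=YRGG R=BBYR B=OWBB L=GGOW
After move 3 (U): U=RRWW F=BBGG R=OWYR B=GGBB L=YROW
After move 4 (F): F=GBGB U=RRWR R=WWWR D=YOYY L=YOOO
After move 5 (R'): R=WRWW U=RBWG F=GRGR D=YBYB B=YGOB
After move 6 (F): F=GGRR U=RBOO R=WRGW D=WWYB L=YYOB
After move 7 (U): U=OROB F=WRRR R=YGGW B=YYOB L=GGOB
Query 1: L[1] = G
Query 2: R[3] = W
Query 3: D[0] = W
Query 4: F[2] = R
Query 5: U[0] = O
Query 6: F[0] = W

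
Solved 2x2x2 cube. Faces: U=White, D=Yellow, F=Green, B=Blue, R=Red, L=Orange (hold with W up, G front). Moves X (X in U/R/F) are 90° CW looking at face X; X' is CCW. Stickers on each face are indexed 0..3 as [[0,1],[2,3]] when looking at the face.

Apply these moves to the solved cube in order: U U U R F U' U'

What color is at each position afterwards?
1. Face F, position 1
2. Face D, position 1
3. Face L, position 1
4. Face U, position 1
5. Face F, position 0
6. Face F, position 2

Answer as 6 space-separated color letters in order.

After move 1 (U): U=WWWW F=RRGG R=BBRR B=OOBB L=GGOO
After move 2 (U): U=WWWW F=BBGG R=OORR B=GGBB L=RROO
After move 3 (U): U=WWWW F=OOGG R=GGRR B=RRBB L=BBOO
After move 4 (R): R=RGRG U=WOWG F=OYGY D=YBYR B=WRWB
After move 5 (F): F=GOYY U=WOOB R=WGGG D=RRYR L=BYOB
After move 6 (U'): U=OBWO F=BYYY R=GOGG B=WGWB L=WROB
After move 7 (U'): U=BOOW F=WRYY R=BYGG B=GOWB L=WGOB
Query 1: F[1] = R
Query 2: D[1] = R
Query 3: L[1] = G
Query 4: U[1] = O
Query 5: F[0] = W
Query 6: F[2] = Y

Answer: R R G O W Y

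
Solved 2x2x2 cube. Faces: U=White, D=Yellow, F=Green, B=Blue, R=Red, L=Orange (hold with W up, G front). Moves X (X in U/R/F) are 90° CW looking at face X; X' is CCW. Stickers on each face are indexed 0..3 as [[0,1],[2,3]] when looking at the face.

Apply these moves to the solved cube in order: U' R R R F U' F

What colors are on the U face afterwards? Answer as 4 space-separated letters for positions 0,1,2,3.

Answer: B B O R

Derivation:
After move 1 (U'): U=WWWW F=OOGG R=GGRR B=RRBB L=BBOO
After move 2 (R): R=RGRG U=WOWG F=OYGY D=YBYR B=WRWB
After move 3 (R): R=RRGG U=WYWY F=OBGR D=YWYW B=GROB
After move 4 (R): R=GRGR U=WBWR F=OWGW D=YOYG B=YRYB
After move 5 (F): F=GOWW U=WBOB R=WRRR D=GGYG L=BYOO
After move 6 (U'): U=BBWO F=BYWW R=GORR B=WRYB L=YROO
After move 7 (F): F=WBWY U=BBOR R=WOOR D=RGYG L=YGOG
Query: U face = BBOR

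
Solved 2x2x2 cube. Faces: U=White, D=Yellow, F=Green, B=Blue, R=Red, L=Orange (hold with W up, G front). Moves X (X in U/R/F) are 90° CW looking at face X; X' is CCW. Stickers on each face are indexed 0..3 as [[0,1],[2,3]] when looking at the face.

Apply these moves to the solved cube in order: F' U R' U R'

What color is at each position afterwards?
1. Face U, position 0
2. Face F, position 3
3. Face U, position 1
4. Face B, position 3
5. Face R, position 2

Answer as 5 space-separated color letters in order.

After move 1 (F'): F=GGGG U=WWRR R=YRYR D=OOYY L=OWOW
After move 2 (U): U=RWRW F=YRGG R=BBYR B=OWBB L=GGOW
After move 3 (R'): R=BRBY U=RBRO F=YWGW D=ORYG B=YWOB
After move 4 (U): U=RROB F=BRGW R=YWBY B=GGOB L=YWOW
After move 5 (R'): R=WYYB U=ROOG F=BRGB D=ORYW B=GGRB
Query 1: U[0] = R
Query 2: F[3] = B
Query 3: U[1] = O
Query 4: B[3] = B
Query 5: R[2] = Y

Answer: R B O B Y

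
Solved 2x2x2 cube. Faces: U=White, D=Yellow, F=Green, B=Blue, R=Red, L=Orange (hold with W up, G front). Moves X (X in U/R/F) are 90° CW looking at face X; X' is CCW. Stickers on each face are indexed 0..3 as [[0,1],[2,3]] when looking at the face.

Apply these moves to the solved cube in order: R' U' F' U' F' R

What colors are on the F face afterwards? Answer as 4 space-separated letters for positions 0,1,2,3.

After move 1 (R'): R=RRRR U=WBWB F=GWGW D=YGYG B=YBYB
After move 2 (U'): U=BBWW F=OOGW R=GWRR B=RRYB L=YBOO
After move 3 (F'): F=OWOG U=BBGR R=GWYR D=BOYG L=YWOW
After move 4 (U'): U=BRBG F=YWOG R=OWYR B=GWYB L=RROW
After move 5 (F'): F=WGYO U=BROY R=OWBR D=RWYG L=RGOB
After move 6 (R): R=BORW U=BGOO F=WWYG D=RYYG B=YWRB
Query: F face = WWYG

Answer: W W Y G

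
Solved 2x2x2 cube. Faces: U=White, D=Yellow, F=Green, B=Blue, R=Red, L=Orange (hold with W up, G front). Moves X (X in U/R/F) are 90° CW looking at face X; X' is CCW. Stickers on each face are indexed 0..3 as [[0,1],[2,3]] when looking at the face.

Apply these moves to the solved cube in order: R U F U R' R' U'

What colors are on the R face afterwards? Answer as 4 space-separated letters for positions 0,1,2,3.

Answer: G W O O

Derivation:
After move 1 (R): R=RRRR U=WGWG F=GYGY D=YBYB B=WBWB
After move 2 (U): U=WWGG F=RRGY R=WBRR B=OOWB L=GYOO
After move 3 (F): F=GRYR U=WWOY R=GBGR D=RWYB L=GYOB
After move 4 (U): U=OWYW F=GBYR R=OOGR B=GYWB L=GROB
After move 5 (R'): R=OROG U=OWYG F=GWYW D=RBYR B=BYWB
After move 6 (R'): R=RGOO U=OWYB F=GWYG D=RWYW B=RYBB
After move 7 (U'): U=WBOY F=GRYG R=GWOO B=RGBB L=RYOB
Query: R face = GWOO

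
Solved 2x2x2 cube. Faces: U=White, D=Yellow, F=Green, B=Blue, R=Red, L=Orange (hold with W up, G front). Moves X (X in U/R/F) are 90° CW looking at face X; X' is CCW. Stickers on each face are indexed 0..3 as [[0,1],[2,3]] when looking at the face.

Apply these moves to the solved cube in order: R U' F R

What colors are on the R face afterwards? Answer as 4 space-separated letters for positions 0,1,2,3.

Answer: W W R Y

Derivation:
After move 1 (R): R=RRRR U=WGWG F=GYGY D=YBYB B=WBWB
After move 2 (U'): U=GGWW F=OOGY R=GYRR B=RRWB L=WBOO
After move 3 (F): F=GOYO U=GGOB R=WYWR D=RGYB L=WYOB
After move 4 (R): R=WWRY U=GOOO F=GGYB D=RWYR B=BRGB
Query: R face = WWRY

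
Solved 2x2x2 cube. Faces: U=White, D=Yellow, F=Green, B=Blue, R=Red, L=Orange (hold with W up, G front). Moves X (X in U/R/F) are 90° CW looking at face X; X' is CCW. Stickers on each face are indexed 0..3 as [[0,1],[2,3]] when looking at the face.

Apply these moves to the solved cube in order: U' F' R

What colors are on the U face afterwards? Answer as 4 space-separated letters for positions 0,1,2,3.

Answer: W G G G

Derivation:
After move 1 (U'): U=WWWW F=OOGG R=GGRR B=RRBB L=BBOO
After move 2 (F'): F=OGOG U=WWGR R=YGYR D=BOYY L=BWOW
After move 3 (R): R=YYRG U=WGGG F=OOOY D=BBYR B=RRWB
Query: U face = WGGG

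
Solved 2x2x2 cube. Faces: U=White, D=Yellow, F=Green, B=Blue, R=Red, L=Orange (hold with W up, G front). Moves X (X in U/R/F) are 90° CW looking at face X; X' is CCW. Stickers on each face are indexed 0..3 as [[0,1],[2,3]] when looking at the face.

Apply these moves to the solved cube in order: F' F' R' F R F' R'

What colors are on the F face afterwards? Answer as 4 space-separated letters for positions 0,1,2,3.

After move 1 (F'): F=GGGG U=WWRR R=YRYR D=OOYY L=OWOW
After move 2 (F'): F=GGGG U=WWYY R=OROR D=WWYY L=OROR
After move 3 (R'): R=RROO U=WBYB F=GWGY D=WGYG B=YBWB
After move 4 (F): F=GGYW U=WBRR R=YRBO D=ORYG L=OWOG
After move 5 (R): R=BYOR U=WGRW F=GRYG D=OWYY B=RBBB
After move 6 (F'): F=RGGY U=WGBO R=WYOR D=WGYY L=OWOR
After move 7 (R'): R=YRWO U=WBBR F=RGGO D=WGYY B=YBGB
Query: F face = RGGO

Answer: R G G O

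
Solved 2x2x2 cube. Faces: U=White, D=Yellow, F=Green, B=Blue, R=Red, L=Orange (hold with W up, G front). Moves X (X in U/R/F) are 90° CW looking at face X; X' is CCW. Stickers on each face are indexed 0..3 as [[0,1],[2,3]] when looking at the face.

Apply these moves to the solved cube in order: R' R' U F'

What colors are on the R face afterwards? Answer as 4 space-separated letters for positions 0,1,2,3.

Answer: W B Y R

Derivation:
After move 1 (R'): R=RRRR U=WBWB F=GWGW D=YGYG B=YBYB
After move 2 (R'): R=RRRR U=WYWY F=GBGB D=YWYW B=GBGB
After move 3 (U): U=WWYY F=RRGB R=GBRR B=OOGB L=GBOO
After move 4 (F'): F=RBRG U=WWGR R=WBYR D=BOYW L=GYOY
Query: R face = WBYR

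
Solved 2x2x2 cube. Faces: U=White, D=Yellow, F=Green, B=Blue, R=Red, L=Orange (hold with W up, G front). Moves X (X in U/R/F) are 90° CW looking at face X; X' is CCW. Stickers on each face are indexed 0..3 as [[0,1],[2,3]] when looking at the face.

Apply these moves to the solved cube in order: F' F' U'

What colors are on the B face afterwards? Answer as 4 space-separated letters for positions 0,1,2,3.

Answer: O R B B

Derivation:
After move 1 (F'): F=GGGG U=WWRR R=YRYR D=OOYY L=OWOW
After move 2 (F'): F=GGGG U=WWYY R=OROR D=WWYY L=OROR
After move 3 (U'): U=WYWY F=ORGG R=GGOR B=ORBB L=BBOR
Query: B face = ORBB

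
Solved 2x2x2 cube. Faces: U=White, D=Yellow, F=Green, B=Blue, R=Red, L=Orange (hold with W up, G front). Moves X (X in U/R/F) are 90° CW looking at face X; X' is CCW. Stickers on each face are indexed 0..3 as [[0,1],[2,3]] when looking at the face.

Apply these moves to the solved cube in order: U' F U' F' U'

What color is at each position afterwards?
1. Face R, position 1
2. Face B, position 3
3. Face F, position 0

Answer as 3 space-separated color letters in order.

Answer: O B R

Derivation:
After move 1 (U'): U=WWWW F=OOGG R=GGRR B=RRBB L=BBOO
After move 2 (F): F=GOGO U=WWOB R=WGWR D=RGYY L=BYOY
After move 3 (U'): U=WBWO F=BYGO R=GOWR B=WGBB L=RROY
After move 4 (F'): F=YOBG U=WBGW R=GORR D=RYYY L=ROOW
After move 5 (U'): U=BWWG F=ROBG R=YORR B=GOBB L=WGOW
Query 1: R[1] = O
Query 2: B[3] = B
Query 3: F[0] = R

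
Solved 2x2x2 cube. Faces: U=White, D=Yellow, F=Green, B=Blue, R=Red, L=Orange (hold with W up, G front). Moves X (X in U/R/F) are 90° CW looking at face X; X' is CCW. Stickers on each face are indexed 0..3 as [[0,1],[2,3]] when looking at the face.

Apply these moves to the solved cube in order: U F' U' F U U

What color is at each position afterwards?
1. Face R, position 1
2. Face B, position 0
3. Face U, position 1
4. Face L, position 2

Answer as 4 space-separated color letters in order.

After move 1 (U): U=WWWW F=RRGG R=BBRR B=OOBB L=GGOO
After move 2 (F'): F=RGRG U=WWBR R=YBYR D=GOYY L=GWOW
After move 3 (U'): U=WRWB F=GWRG R=RGYR B=YBBB L=OOOW
After move 4 (F): F=RGGW U=WRWO R=WGBR D=YRYY L=OGOO
After move 5 (U): U=WWOR F=WGGW R=YBBR B=OGBB L=RGOO
After move 6 (U): U=OWRW F=YBGW R=OGBR B=RGBB L=WGOO
Query 1: R[1] = G
Query 2: B[0] = R
Query 3: U[1] = W
Query 4: L[2] = O

Answer: G R W O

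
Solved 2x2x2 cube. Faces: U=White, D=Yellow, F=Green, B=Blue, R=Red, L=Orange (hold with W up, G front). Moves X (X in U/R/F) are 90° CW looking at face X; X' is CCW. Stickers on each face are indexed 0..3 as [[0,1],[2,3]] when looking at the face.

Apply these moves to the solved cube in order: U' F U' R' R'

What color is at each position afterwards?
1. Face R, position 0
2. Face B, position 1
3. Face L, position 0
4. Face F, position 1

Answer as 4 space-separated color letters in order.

After move 1 (U'): U=WWWW F=OOGG R=GGRR B=RRBB L=BBOO
After move 2 (F): F=GOGO U=WWOB R=WGWR D=RGYY L=BYOY
After move 3 (U'): U=WBWO F=BYGO R=GOWR B=WGBB L=RROY
After move 4 (R'): R=ORGW U=WBWW F=BBGO D=RYYO B=YGGB
After move 5 (R'): R=RWOG U=WGWY F=BBGW D=RBYO B=OGYB
Query 1: R[0] = R
Query 2: B[1] = G
Query 3: L[0] = R
Query 4: F[1] = B

Answer: R G R B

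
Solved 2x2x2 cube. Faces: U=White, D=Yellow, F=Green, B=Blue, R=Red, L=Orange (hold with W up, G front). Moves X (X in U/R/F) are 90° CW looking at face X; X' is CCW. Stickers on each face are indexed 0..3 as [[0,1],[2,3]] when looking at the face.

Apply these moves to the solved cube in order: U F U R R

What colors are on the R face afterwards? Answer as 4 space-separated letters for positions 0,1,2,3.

Answer: R W O O

Derivation:
After move 1 (U): U=WWWW F=RRGG R=BBRR B=OOBB L=GGOO
After move 2 (F): F=GRGR U=WWOG R=WBWR D=RBYY L=GYOY
After move 3 (U): U=OWGW F=WBGR R=OOWR B=GYBB L=GROY
After move 4 (R): R=WORO U=OBGR F=WBGY D=RBYG B=WYWB
After move 5 (R): R=RWOO U=OBGY F=WBGG D=RWYW B=RYBB
Query: R face = RWOO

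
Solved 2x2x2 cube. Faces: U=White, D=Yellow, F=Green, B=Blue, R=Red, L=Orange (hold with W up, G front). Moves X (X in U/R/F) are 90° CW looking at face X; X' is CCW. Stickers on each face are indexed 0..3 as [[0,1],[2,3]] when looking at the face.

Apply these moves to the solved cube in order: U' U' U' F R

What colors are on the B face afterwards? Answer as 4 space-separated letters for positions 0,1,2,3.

After move 1 (U'): U=WWWW F=OOGG R=GGRR B=RRBB L=BBOO
After move 2 (U'): U=WWWW F=BBGG R=OORR B=GGBB L=RROO
After move 3 (U'): U=WWWW F=RRGG R=BBRR B=OOBB L=GGOO
After move 4 (F): F=GRGR U=WWOG R=WBWR D=RBYY L=GYOY
After move 5 (R): R=WWRB U=WROR F=GBGY D=RBYO B=GOWB
Query: B face = GOWB

Answer: G O W B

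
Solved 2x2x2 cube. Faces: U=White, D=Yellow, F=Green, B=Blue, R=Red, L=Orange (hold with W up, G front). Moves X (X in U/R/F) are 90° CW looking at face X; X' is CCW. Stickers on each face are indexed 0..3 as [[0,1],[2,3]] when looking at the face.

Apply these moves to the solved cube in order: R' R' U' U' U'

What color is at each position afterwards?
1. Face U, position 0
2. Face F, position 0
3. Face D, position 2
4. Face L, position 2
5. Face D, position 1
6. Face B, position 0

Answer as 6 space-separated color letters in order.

Answer: W R Y O W O

Derivation:
After move 1 (R'): R=RRRR U=WBWB F=GWGW D=YGYG B=YBYB
After move 2 (R'): R=RRRR U=WYWY F=GBGB D=YWYW B=GBGB
After move 3 (U'): U=YYWW F=OOGB R=GBRR B=RRGB L=GBOO
After move 4 (U'): U=YWYW F=GBGB R=OORR B=GBGB L=RROO
After move 5 (U'): U=WWYY F=RRGB R=GBRR B=OOGB L=GBOO
Query 1: U[0] = W
Query 2: F[0] = R
Query 3: D[2] = Y
Query 4: L[2] = O
Query 5: D[1] = W
Query 6: B[0] = O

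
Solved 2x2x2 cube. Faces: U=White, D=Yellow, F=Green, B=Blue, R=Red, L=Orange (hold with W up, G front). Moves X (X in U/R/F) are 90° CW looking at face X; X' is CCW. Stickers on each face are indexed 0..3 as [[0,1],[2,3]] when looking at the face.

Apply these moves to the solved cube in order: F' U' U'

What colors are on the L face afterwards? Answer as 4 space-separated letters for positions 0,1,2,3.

After move 1 (F'): F=GGGG U=WWRR R=YRYR D=OOYY L=OWOW
After move 2 (U'): U=WRWR F=OWGG R=GGYR B=YRBB L=BBOW
After move 3 (U'): U=RRWW F=BBGG R=OWYR B=GGBB L=YROW
Query: L face = YROW

Answer: Y R O W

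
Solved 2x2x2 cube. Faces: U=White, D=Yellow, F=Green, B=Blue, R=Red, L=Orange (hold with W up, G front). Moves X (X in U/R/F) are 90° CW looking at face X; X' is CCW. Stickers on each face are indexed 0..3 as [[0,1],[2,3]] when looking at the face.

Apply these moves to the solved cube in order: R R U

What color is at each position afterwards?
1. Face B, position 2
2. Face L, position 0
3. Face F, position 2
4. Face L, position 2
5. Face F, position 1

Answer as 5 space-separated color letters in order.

Answer: G G G O R

Derivation:
After move 1 (R): R=RRRR U=WGWG F=GYGY D=YBYB B=WBWB
After move 2 (R): R=RRRR U=WYWY F=GBGB D=YWYW B=GBGB
After move 3 (U): U=WWYY F=RRGB R=GBRR B=OOGB L=GBOO
Query 1: B[2] = G
Query 2: L[0] = G
Query 3: F[2] = G
Query 4: L[2] = O
Query 5: F[1] = R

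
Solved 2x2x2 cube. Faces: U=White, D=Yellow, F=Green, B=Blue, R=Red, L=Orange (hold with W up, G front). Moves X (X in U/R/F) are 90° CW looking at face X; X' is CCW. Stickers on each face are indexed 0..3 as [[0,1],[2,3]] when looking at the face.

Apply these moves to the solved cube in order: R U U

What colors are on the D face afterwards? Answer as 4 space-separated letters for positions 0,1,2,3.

Answer: Y B Y B

Derivation:
After move 1 (R): R=RRRR U=WGWG F=GYGY D=YBYB B=WBWB
After move 2 (U): U=WWGG F=RRGY R=WBRR B=OOWB L=GYOO
After move 3 (U): U=GWGW F=WBGY R=OORR B=GYWB L=RROO
Query: D face = YBYB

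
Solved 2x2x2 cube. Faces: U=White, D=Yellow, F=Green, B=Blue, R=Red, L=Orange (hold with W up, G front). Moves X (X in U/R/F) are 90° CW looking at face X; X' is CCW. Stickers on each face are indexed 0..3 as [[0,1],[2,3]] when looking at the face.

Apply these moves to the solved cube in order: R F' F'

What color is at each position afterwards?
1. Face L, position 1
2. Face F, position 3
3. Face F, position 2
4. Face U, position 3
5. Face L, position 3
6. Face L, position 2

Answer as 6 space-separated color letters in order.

After move 1 (R): R=RRRR U=WGWG F=GYGY D=YBYB B=WBWB
After move 2 (F'): F=YYGG U=WGRR R=BRYR D=OOYB L=OGOW
After move 3 (F'): F=YGYG U=WGBY R=OROR D=GWYB L=OROR
Query 1: L[1] = R
Query 2: F[3] = G
Query 3: F[2] = Y
Query 4: U[3] = Y
Query 5: L[3] = R
Query 6: L[2] = O

Answer: R G Y Y R O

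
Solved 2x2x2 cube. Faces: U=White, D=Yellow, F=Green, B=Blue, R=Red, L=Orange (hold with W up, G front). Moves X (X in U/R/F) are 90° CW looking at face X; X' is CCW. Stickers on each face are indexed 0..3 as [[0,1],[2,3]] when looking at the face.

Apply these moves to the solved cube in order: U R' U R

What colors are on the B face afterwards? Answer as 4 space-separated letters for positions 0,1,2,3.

Answer: B G W B

Derivation:
After move 1 (U): U=WWWW F=RRGG R=BBRR B=OOBB L=GGOO
After move 2 (R'): R=BRBR U=WBWO F=RWGW D=YRYG B=YOYB
After move 3 (U): U=WWOB F=BRGW R=YOBR B=GGYB L=RWOO
After move 4 (R): R=BYRO U=WROW F=BRGG D=YYYG B=BGWB
Query: B face = BGWB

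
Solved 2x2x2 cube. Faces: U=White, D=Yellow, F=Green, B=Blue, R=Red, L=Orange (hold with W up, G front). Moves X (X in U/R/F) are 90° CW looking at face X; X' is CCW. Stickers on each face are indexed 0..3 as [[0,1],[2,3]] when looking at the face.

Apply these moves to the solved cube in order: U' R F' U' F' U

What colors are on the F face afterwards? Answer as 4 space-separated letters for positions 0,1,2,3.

Answer: O Y B O

Derivation:
After move 1 (U'): U=WWWW F=OOGG R=GGRR B=RRBB L=BBOO
After move 2 (R): R=RGRG U=WOWG F=OYGY D=YBYR B=WRWB
After move 3 (F'): F=YYOG U=WORR R=BGYG D=BOYR L=BGOW
After move 4 (U'): U=ORWR F=BGOG R=YYYG B=BGWB L=WROW
After move 5 (F'): F=GGBO U=ORYY R=OYBG D=RWYR L=WROW
After move 6 (U): U=YOYR F=OYBO R=BGBG B=WRWB L=GGOW
Query: F face = OYBO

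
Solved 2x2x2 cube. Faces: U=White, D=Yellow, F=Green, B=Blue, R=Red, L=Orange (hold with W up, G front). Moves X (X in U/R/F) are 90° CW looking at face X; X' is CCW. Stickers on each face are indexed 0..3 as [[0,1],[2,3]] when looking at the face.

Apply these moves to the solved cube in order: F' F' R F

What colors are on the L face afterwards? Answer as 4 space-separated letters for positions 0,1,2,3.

After move 1 (F'): F=GGGG U=WWRR R=YRYR D=OOYY L=OWOW
After move 2 (F'): F=GGGG U=WWYY R=OROR D=WWYY L=OROR
After move 3 (R): R=OORR U=WGYG F=GWGY D=WBYB B=YBWB
After move 4 (F): F=GGYW U=WGRR R=YOGR D=ROYB L=OWOB
Query: L face = OWOB

Answer: O W O B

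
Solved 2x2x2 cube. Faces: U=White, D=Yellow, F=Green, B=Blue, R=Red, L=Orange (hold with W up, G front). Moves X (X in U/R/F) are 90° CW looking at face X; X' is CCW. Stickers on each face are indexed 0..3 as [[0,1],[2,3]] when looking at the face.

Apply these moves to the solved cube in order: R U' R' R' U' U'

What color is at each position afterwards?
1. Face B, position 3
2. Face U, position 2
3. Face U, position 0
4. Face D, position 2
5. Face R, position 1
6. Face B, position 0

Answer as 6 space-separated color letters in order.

After move 1 (R): R=RRRR U=WGWG F=GYGY D=YBYB B=WBWB
After move 2 (U'): U=GGWW F=OOGY R=GYRR B=RRWB L=WBOO
After move 3 (R'): R=YRGR U=GWWR F=OGGW D=YOYY B=BRBB
After move 4 (R'): R=RRYG U=GBWB F=OWGR D=YGYW B=YROB
After move 5 (U'): U=BBGW F=WBGR R=OWYG B=RROB L=YROO
After move 6 (U'): U=BWBG F=YRGR R=WBYG B=OWOB L=RROO
Query 1: B[3] = B
Query 2: U[2] = B
Query 3: U[0] = B
Query 4: D[2] = Y
Query 5: R[1] = B
Query 6: B[0] = O

Answer: B B B Y B O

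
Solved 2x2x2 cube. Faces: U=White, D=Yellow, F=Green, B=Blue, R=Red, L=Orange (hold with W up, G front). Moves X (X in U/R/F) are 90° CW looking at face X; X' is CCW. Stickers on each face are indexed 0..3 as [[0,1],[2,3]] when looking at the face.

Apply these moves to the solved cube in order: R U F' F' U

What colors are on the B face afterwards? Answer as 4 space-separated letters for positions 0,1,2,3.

Answer: G R W B

Derivation:
After move 1 (R): R=RRRR U=WGWG F=GYGY D=YBYB B=WBWB
After move 2 (U): U=WWGG F=RRGY R=WBRR B=OOWB L=GYOO
After move 3 (F'): F=RYRG U=WWWR R=BBYR D=YOYB L=GGOG
After move 4 (F'): F=YGRR U=WWBY R=OBYR D=GGYB L=GROW
After move 5 (U): U=BWYW F=OBRR R=OOYR B=GRWB L=YGOW
Query: B face = GRWB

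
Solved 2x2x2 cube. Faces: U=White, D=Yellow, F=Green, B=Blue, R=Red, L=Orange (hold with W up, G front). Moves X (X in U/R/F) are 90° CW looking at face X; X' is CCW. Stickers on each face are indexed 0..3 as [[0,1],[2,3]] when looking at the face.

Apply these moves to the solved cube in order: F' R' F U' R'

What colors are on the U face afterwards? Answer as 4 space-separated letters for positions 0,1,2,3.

After move 1 (F'): F=GGGG U=WWRR R=YRYR D=OOYY L=OWOW
After move 2 (R'): R=RRYY U=WBRB F=GWGR D=OGYG B=YBOB
After move 3 (F): F=GGRW U=WBWW R=RRBY D=YRYG L=OOOG
After move 4 (U'): U=BWWW F=OORW R=GGBY B=RROB L=YBOG
After move 5 (R'): R=GYGB U=BOWR F=OWRW D=YOYW B=GRRB
Query: U face = BOWR

Answer: B O W R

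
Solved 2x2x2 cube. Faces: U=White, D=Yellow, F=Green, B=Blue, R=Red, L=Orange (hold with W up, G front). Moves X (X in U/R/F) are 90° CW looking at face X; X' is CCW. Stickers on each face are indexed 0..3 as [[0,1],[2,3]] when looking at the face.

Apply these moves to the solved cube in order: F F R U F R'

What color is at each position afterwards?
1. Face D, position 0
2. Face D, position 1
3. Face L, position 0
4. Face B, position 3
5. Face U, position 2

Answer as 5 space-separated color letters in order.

Answer: R O G B R

Derivation:
After move 1 (F): F=GGGG U=WWOO R=WRWR D=RRYY L=OYOY
After move 2 (F): F=GGGG U=WWYY R=OROR D=WWYY L=OROR
After move 3 (R): R=OORR U=WGYG F=GWGY D=WBYB B=YBWB
After move 4 (U): U=YWGG F=OOGY R=YBRR B=ORWB L=GWOR
After move 5 (F): F=GOYO U=YWRW R=GBGR D=RYYB L=GWOB
After move 6 (R'): R=BRGG U=YWRO F=GWYW D=ROYO B=BRYB
Query 1: D[0] = R
Query 2: D[1] = O
Query 3: L[0] = G
Query 4: B[3] = B
Query 5: U[2] = R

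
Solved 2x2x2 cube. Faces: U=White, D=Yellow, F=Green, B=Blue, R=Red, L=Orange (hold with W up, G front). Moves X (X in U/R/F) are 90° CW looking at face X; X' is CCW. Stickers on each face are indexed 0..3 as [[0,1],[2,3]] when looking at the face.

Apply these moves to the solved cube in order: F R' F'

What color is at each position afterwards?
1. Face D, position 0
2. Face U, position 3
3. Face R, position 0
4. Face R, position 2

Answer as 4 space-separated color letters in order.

Answer: Y W G R

Derivation:
After move 1 (F): F=GGGG U=WWOO R=WRWR D=RRYY L=OYOY
After move 2 (R'): R=RRWW U=WBOB F=GWGO D=RGYG B=YBRB
After move 3 (F'): F=WOGG U=WBRW R=GRRW D=YYYG L=OBOO
Query 1: D[0] = Y
Query 2: U[3] = W
Query 3: R[0] = G
Query 4: R[2] = R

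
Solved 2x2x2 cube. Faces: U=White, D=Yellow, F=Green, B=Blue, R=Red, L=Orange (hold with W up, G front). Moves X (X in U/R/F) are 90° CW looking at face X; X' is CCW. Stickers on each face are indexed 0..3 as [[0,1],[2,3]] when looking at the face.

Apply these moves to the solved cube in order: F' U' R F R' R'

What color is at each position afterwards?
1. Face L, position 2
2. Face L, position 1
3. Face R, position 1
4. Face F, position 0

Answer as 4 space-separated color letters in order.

Answer: O O G G

Derivation:
After move 1 (F'): F=GGGG U=WWRR R=YRYR D=OOYY L=OWOW
After move 2 (U'): U=WRWR F=OWGG R=GGYR B=YRBB L=BBOW
After move 3 (R): R=YGRG U=WWWG F=OOGY D=OBYY B=RRRB
After move 4 (F): F=GOYO U=WWWB R=WGGG D=RYYY L=BOOB
After move 5 (R'): R=GGWG U=WRWR F=GWYB D=ROYO B=YRYB
After move 6 (R'): R=GGGW U=WYWY F=GRYR D=RWYB B=OROB
Query 1: L[2] = O
Query 2: L[1] = O
Query 3: R[1] = G
Query 4: F[0] = G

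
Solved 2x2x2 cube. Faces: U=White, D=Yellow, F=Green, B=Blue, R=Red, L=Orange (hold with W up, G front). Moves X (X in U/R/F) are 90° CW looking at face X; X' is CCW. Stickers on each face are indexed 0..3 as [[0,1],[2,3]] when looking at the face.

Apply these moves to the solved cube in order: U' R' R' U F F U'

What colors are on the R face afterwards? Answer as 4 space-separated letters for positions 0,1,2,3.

Answer: R G B G

Derivation:
After move 1 (U'): U=WWWW F=OOGG R=GGRR B=RRBB L=BBOO
After move 2 (R'): R=GRGR U=WBWR F=OWGW D=YOYG B=YRYB
After move 3 (R'): R=RRGG U=WYWY F=OBGR D=YWYW B=GROB
After move 4 (U): U=WWYY F=RRGR R=GRGG B=BBOB L=OBOO
After move 5 (F): F=GRRR U=WWOB R=YRYG D=GGYW L=OYOW
After move 6 (F): F=RGRR U=WWWY R=ORBG D=YYYW L=OGOG
After move 7 (U'): U=WYWW F=OGRR R=RGBG B=OROB L=BBOG
Query: R face = RGBG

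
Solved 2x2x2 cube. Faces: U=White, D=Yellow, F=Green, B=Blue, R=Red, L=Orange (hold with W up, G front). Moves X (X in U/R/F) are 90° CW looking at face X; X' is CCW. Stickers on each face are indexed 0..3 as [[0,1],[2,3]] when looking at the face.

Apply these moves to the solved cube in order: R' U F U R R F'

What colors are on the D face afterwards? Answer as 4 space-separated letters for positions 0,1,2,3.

Answer: R G Y W

Derivation:
After move 1 (R'): R=RRRR U=WBWB F=GWGW D=YGYG B=YBYB
After move 2 (U): U=WWBB F=RRGW R=YBRR B=OOYB L=GWOO
After move 3 (F): F=GRWR U=WWOW R=BBBR D=RYYG L=GYOG
After move 4 (U): U=OWWW F=BBWR R=OOBR B=GYYB L=GROG
After move 5 (R): R=BORO U=OBWR F=BYWG D=RYYG B=WYWB
After move 6 (R): R=RBOO U=OYWG F=BYWG D=RWYW B=RYBB
After move 7 (F'): F=YGBW U=OYRO R=WBRO D=RGYW L=GGOW
Query: D face = RGYW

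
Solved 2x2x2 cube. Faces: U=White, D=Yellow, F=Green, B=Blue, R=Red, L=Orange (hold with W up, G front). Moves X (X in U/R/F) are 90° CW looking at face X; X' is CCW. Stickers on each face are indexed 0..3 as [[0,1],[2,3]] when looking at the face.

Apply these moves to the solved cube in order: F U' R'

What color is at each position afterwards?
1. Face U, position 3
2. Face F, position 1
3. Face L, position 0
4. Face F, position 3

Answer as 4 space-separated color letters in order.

After move 1 (F): F=GGGG U=WWOO R=WRWR D=RRYY L=OYOY
After move 2 (U'): U=WOWO F=OYGG R=GGWR B=WRBB L=BBOY
After move 3 (R'): R=GRGW U=WBWW F=OOGO D=RYYG B=YRRB
Query 1: U[3] = W
Query 2: F[1] = O
Query 3: L[0] = B
Query 4: F[3] = O

Answer: W O B O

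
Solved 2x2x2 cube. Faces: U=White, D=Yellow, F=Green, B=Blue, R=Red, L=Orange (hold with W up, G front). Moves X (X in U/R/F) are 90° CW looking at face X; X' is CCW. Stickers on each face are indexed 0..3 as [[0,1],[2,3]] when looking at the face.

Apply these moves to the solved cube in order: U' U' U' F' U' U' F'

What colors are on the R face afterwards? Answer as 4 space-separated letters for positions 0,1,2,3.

After move 1 (U'): U=WWWW F=OOGG R=GGRR B=RRBB L=BBOO
After move 2 (U'): U=WWWW F=BBGG R=OORR B=GGBB L=RROO
After move 3 (U'): U=WWWW F=RRGG R=BBRR B=OOBB L=GGOO
After move 4 (F'): F=RGRG U=WWBR R=YBYR D=GOYY L=GWOW
After move 5 (U'): U=WRWB F=GWRG R=RGYR B=YBBB L=OOOW
After move 6 (U'): U=RBWW F=OORG R=GWYR B=RGBB L=YBOW
After move 7 (F'): F=OGOR U=RBGY R=OWGR D=BWYY L=YWOW
Query: R face = OWGR

Answer: O W G R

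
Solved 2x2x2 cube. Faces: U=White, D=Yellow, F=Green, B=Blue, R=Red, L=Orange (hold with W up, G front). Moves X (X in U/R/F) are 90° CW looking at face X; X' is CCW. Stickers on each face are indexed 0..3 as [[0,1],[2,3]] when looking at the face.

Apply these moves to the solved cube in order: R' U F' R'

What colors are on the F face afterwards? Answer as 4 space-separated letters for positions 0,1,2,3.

Answer: R W R R

Derivation:
After move 1 (R'): R=RRRR U=WBWB F=GWGW D=YGYG B=YBYB
After move 2 (U): U=WWBB F=RRGW R=YBRR B=OOYB L=GWOO
After move 3 (F'): F=RWRG U=WWYR R=GBYR D=WOYG L=GBOB
After move 4 (R'): R=BRGY U=WYYO F=RWRR D=WWYG B=GOOB
Query: F face = RWRR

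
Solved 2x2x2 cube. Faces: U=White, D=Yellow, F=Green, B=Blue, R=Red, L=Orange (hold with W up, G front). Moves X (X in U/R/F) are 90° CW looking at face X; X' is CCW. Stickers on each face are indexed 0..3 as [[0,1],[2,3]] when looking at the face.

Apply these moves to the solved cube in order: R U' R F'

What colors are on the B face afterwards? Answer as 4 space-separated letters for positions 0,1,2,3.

Answer: W R G B

Derivation:
After move 1 (R): R=RRRR U=WGWG F=GYGY D=YBYB B=WBWB
After move 2 (U'): U=GGWW F=OOGY R=GYRR B=RRWB L=WBOO
After move 3 (R): R=RGRY U=GOWY F=OBGB D=YWYR B=WRGB
After move 4 (F'): F=BBOG U=GORR R=WGYY D=BOYR L=WYOW
Query: B face = WRGB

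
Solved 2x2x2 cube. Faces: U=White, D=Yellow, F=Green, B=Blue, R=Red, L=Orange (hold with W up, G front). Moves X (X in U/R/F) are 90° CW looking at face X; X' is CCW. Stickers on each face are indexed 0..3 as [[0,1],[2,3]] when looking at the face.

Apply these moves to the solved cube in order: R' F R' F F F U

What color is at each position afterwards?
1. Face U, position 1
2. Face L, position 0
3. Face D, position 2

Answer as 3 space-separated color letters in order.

Answer: W B Y

Derivation:
After move 1 (R'): R=RRRR U=WBWB F=GWGW D=YGYG B=YBYB
After move 2 (F): F=GGWW U=WBOO R=WRBR D=RRYG L=OYOG
After move 3 (R'): R=RRWB U=WYOY F=GBWO D=RGYW B=GBRB
After move 4 (F): F=WGOB U=WYGY R=ORYB D=WRYW L=OROG
After move 5 (F): F=OWBG U=WYGR R=GRYB D=YOYW L=OWOR
After move 6 (F): F=BOGW U=WYRW R=GRRB D=YGYW L=OYOO
After move 7 (U): U=RWWY F=GRGW R=GBRB B=OYRB L=BOOO
Query 1: U[1] = W
Query 2: L[0] = B
Query 3: D[2] = Y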